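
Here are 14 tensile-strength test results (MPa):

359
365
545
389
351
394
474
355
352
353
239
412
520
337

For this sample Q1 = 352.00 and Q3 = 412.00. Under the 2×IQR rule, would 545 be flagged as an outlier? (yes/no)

yes

IQR = Q3 − Q1 = 412.00 − 352.00 = 60.00.
Lower fence = Q1 − 2·IQR = 352.00 − 120.00 = 232.00.
Upper fence = Q3 + 2·IQR = 412.00 + 120.00 = 532.00.
545 lies above the upper fence.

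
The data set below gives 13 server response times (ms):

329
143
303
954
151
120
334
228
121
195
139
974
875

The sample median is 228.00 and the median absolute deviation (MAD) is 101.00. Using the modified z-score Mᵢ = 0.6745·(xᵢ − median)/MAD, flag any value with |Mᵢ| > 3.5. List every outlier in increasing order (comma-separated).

|Mᵢ| > 3.5 ⇔ |xᵢ − 228.00| > 3.5·101.00/0.6745 = 524.09.
So outliers lie outside [-296.09, 752.09].
875: M = 4.32 → outlier.
954: M = 4.85 → outlier.
974: M = 4.98 → outlier.

875, 954, 974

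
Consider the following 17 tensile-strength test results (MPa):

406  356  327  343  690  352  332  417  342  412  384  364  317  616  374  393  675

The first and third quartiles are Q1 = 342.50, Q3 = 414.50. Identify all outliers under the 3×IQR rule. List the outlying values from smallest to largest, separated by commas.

IQR = Q3 − Q1 = 414.50 − 342.50 = 72.00.
Lower fence = Q1 − 3·IQR = 342.50 − 216.00 = 126.50.
Upper fence = Q3 + 3·IQR = 414.50 + 216.00 = 630.50.
675 > 630.50 → outlier.
690 > 630.50 → outlier.
All remaining values lie within [126.50, 630.50].

675, 690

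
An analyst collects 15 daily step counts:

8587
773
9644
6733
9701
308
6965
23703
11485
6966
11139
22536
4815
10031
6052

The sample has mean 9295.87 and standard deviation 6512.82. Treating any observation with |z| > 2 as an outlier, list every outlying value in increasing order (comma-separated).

Cutoffs at x̄ ± 2s: 9295.87 ± 2·6512.82 = [-3729.77, 22321.51].
22536: z = 2.03, |z| > 2 → outlier.
23703: z = 2.21, |z| > 2 → outlier.
Every other value lies within [-3729.77, 22321.51].

22536, 23703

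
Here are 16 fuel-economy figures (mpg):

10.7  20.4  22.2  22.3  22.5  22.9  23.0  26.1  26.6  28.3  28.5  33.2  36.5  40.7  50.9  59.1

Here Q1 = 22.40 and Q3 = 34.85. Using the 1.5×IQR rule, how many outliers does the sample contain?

1

IQR = 12.45; fences at 22.40 − 18.675 = 3.725 and 34.85 + 18.675 = 53.525.
Outside the cutoffs: 59.1.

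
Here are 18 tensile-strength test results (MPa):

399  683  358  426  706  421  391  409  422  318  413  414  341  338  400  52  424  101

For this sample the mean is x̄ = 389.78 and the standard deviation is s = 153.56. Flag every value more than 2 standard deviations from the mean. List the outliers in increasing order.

Cutoffs at x̄ ± 2s: 389.78 ± 2·153.56 = [82.66, 696.90].
52: z = -2.20, |z| > 2 → outlier.
706: z = 2.06, |z| > 2 → outlier.
Every other value lies within [82.66, 696.90].

52, 706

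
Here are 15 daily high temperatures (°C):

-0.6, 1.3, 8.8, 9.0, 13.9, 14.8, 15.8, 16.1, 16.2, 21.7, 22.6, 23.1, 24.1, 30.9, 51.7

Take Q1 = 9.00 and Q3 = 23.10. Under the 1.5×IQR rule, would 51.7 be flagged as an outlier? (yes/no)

IQR = Q3 − Q1 = 23.10 − 9.00 = 14.10.
Lower fence = Q1 − 1.5·IQR = 9.00 − 21.15 = -12.15.
Upper fence = Q3 + 1.5·IQR = 23.10 + 21.15 = 44.25.
51.7 lies above the upper fence.

yes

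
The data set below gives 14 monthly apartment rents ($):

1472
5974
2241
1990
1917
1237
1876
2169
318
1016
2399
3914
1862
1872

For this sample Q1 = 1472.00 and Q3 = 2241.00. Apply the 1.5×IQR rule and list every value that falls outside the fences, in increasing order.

IQR = Q3 − Q1 = 2241.00 − 1472.00 = 769.00.
Lower fence = Q1 − 1.5·IQR = 1472.00 − 1153.50 = 318.50.
Upper fence = Q3 + 1.5·IQR = 2241.00 + 1153.50 = 3394.50.
318 < 318.50 → outlier.
3914 > 3394.50 → outlier.
5974 > 3394.50 → outlier.
All remaining values lie within [318.50, 3394.50].

318, 3914, 5974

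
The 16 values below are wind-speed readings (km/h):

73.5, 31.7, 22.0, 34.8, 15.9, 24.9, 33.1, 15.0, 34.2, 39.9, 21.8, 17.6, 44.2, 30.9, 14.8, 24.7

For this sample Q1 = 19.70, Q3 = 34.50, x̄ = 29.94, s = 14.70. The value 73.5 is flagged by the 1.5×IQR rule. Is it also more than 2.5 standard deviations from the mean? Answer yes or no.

z = (73.5 − 29.94) / 14.70 = 2.96.
|z| = 2.96 > 2.5.

yes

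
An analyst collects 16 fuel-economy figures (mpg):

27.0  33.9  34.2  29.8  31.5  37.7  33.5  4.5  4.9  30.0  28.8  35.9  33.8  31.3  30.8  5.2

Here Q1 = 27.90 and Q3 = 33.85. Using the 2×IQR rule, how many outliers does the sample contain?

3

IQR = 5.95; fences at 27.90 − 11.90 = 16.00 and 33.85 + 11.90 = 45.75.
Outside the cutoffs: 4.5, 4.9, 5.2.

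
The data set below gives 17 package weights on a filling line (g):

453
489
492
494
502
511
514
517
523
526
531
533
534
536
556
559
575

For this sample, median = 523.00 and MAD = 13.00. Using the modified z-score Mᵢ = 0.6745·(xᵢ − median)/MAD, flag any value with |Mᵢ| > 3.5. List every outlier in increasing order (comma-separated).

453

|Mᵢ| > 3.5 ⇔ |xᵢ − 523.00| > 3.5·13.00/0.6745 = 67.46.
So outliers lie outside [455.54, 590.46].
453: M = -3.63 → outlier.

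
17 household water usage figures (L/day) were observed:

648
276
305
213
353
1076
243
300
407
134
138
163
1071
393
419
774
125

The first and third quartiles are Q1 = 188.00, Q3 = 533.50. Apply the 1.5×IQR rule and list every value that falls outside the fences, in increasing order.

1071, 1076

IQR = Q3 − Q1 = 533.50 − 188.00 = 345.50.
Lower fence = Q1 − 1.5·IQR = 188.00 − 518.25 = -330.25.
Upper fence = Q3 + 1.5·IQR = 533.50 + 518.25 = 1051.75.
1071 > 1051.75 → outlier.
1076 > 1051.75 → outlier.
All remaining values lie within [-330.25, 1051.75].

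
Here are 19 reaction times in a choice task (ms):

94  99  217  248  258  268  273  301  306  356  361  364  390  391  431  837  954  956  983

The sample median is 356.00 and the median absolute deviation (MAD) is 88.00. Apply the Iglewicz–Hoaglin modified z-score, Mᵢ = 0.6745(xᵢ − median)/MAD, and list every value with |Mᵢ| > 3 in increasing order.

|Mᵢ| > 3 ⇔ |xᵢ − 356.00| > 3·88.00/0.6745 = 391.40.
So outliers lie outside [-35.40, 747.40].
837: M = 3.69 → outlier.
954: M = 4.58 → outlier.
956: M = 4.60 → outlier.
983: M = 4.81 → outlier.

837, 954, 956, 983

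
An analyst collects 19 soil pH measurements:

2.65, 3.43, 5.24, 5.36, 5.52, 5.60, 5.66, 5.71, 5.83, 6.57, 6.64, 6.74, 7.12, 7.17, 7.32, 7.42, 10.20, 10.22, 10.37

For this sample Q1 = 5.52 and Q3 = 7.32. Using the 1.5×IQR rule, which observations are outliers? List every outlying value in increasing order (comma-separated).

2.65, 10.20, 10.22, 10.37

IQR = Q3 − Q1 = 7.32 − 5.52 = 1.80.
Lower fence = Q1 − 1.5·IQR = 5.52 − 2.70 = 2.82.
Upper fence = Q3 + 1.5·IQR = 7.32 + 2.70 = 10.02.
2.65 < 2.82 → outlier.
10.20 > 10.02 → outlier.
10.22 > 10.02 → outlier.
10.37 > 10.02 → outlier.
All remaining values lie within [2.82, 10.02].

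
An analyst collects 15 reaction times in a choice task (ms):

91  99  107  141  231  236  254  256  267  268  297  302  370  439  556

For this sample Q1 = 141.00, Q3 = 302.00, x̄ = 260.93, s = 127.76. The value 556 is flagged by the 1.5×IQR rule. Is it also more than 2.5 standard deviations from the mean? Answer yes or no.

z = (556 − 260.93) / 127.76 = 2.31.
|z| = 2.31 ≤ 2.5.

no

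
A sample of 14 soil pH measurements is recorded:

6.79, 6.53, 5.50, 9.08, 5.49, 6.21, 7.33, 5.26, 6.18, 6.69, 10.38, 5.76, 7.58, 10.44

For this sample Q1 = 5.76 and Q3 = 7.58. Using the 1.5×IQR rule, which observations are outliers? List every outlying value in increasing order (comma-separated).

IQR = Q3 − Q1 = 7.58 − 5.76 = 1.82.
Lower fence = Q1 − 1.5·IQR = 5.76 − 2.73 = 3.03.
Upper fence = Q3 + 1.5·IQR = 7.58 + 2.73 = 10.31.
10.38 > 10.31 → outlier.
10.44 > 10.31 → outlier.
All remaining values lie within [3.03, 10.31].

10.38, 10.44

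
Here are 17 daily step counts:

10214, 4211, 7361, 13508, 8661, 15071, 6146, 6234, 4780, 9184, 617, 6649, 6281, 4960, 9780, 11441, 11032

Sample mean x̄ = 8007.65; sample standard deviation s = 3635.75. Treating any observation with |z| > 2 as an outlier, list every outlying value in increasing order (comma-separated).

617

Cutoffs at x̄ ± 2s: 8007.65 ± 2·3635.75 = [736.15, 15279.15].
617: z = -2.03, |z| > 2 → outlier.
Every other value lies within [736.15, 15279.15].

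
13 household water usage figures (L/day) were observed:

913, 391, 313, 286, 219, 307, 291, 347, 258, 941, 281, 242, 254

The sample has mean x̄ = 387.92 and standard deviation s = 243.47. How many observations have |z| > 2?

Cutoffs: x̄ ± 2s = [-99.02, 874.86].
Outside the cutoffs: 913, 941.

2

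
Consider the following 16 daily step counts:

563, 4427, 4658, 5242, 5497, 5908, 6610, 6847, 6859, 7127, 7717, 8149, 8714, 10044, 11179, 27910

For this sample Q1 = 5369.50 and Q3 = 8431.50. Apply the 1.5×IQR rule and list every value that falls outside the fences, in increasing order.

563, 27910

IQR = Q3 − Q1 = 8431.50 − 5369.50 = 3062.00.
Lower fence = Q1 − 1.5·IQR = 5369.50 − 4593.00 = 776.50.
Upper fence = Q3 + 1.5·IQR = 8431.50 + 4593.00 = 13024.50.
563 < 776.50 → outlier.
27910 > 13024.50 → outlier.
All remaining values lie within [776.50, 13024.50].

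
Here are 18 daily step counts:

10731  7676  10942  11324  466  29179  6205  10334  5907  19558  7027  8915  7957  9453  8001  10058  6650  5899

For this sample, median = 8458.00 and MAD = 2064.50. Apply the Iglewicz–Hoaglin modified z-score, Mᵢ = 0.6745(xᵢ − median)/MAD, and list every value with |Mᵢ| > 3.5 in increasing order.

|Mᵢ| > 3.5 ⇔ |xᵢ − 8458.00| > 3.5·2064.50/0.6745 = 10712.75.
So outliers lie outside [-2254.75, 19170.75].
19558: M = 3.63 → outlier.
29179: M = 6.77 → outlier.

19558, 29179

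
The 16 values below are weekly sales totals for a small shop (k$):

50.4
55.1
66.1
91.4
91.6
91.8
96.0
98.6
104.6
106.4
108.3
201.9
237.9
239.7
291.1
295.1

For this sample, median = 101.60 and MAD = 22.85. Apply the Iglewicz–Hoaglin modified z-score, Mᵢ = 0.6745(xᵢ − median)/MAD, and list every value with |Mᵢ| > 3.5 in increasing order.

|Mᵢ| > 3.5 ⇔ |xᵢ − 101.60| > 3.5·22.85/0.6745 = 118.57.
So outliers lie outside [-16.97, 220.17].
237.9: M = 4.02 → outlier.
239.7: M = 4.08 → outlier.
291.1: M = 5.59 → outlier.
295.1: M = 5.71 → outlier.

237.9, 239.7, 291.1, 295.1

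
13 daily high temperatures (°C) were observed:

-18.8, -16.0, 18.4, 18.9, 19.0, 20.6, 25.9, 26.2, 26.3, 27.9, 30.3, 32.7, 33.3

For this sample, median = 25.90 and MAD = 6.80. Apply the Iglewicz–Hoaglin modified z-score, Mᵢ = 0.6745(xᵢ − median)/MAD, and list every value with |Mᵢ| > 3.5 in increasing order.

-18.8, -16.0

|Mᵢ| > 3.5 ⇔ |xᵢ − 25.90| > 3.5·6.80/0.6745 = 35.29.
So outliers lie outside [-9.39, 61.19].
-18.8: M = -4.43 → outlier.
-16.0: M = -4.16 → outlier.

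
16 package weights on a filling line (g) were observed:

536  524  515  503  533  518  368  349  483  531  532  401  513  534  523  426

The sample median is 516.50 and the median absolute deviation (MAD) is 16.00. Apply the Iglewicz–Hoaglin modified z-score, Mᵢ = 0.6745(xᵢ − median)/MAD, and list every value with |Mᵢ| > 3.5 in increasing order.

|Mᵢ| > 3.5 ⇔ |xᵢ − 516.50| > 3.5·16.00/0.6745 = 83.02.
So outliers lie outside [433.48, 599.52].
349: M = -7.06 → outlier.
368: M = -6.26 → outlier.
401: M = -4.87 → outlier.
426: M = -3.82 → outlier.

349, 368, 401, 426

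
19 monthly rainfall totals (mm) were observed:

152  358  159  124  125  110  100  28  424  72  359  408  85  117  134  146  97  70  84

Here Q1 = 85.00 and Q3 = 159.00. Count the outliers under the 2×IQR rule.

4

IQR = 74.00; fences at 85.00 − 148.00 = -63.00 and 159.00 + 148.00 = 307.00.
Outside the cutoffs: 358, 359, 408, 424.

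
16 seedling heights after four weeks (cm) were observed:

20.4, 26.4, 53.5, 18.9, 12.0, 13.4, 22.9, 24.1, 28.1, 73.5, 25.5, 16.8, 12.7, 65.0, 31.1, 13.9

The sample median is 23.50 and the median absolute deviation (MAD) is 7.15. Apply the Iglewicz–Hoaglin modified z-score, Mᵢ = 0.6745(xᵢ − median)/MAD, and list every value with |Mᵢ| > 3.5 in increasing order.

65.0, 73.5

|Mᵢ| > 3.5 ⇔ |xᵢ − 23.50| > 3.5·7.15/0.6745 = 37.10.
So outliers lie outside [-13.60, 60.60].
65.0: M = 3.91 → outlier.
73.5: M = 4.72 → outlier.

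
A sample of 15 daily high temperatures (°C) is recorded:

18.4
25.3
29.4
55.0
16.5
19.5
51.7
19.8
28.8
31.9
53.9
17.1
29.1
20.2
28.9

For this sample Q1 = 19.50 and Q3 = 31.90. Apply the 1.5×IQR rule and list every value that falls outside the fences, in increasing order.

51.7, 53.9, 55.0

IQR = Q3 − Q1 = 31.90 − 19.50 = 12.40.
Lower fence = Q1 − 1.5·IQR = 19.50 − 18.60 = 0.90.
Upper fence = Q3 + 1.5·IQR = 31.90 + 18.60 = 50.50.
51.7 > 50.50 → outlier.
53.9 > 50.50 → outlier.
55.0 > 50.50 → outlier.
All remaining values lie within [0.90, 50.50].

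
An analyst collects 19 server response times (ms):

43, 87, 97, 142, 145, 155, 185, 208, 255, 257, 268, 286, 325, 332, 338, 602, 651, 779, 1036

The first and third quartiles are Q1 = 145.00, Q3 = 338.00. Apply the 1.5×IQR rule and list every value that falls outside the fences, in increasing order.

IQR = Q3 − Q1 = 338.00 − 145.00 = 193.00.
Lower fence = Q1 − 1.5·IQR = 145.00 − 289.50 = -144.50.
Upper fence = Q3 + 1.5·IQR = 338.00 + 289.50 = 627.50.
651 > 627.50 → outlier.
779 > 627.50 → outlier.
1036 > 627.50 → outlier.
All remaining values lie within [-144.50, 627.50].

651, 779, 1036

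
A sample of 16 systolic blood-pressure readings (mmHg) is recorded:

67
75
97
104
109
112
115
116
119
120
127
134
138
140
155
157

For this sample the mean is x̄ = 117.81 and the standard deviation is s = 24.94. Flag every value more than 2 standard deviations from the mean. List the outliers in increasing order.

67

Cutoffs at x̄ ± 2s: 117.81 ± 2·24.94 = [67.93, 167.69].
67: z = -2.04, |z| > 2 → outlier.
Every other value lies within [67.93, 167.69].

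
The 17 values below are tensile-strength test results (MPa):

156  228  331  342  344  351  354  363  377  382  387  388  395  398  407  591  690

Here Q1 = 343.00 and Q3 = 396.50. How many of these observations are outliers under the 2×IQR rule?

IQR = 53.50; fences at 343.00 − 107.00 = 236.00 and 396.50 + 107.00 = 503.50.
Outside the cutoffs: 156, 228, 591, 690.

4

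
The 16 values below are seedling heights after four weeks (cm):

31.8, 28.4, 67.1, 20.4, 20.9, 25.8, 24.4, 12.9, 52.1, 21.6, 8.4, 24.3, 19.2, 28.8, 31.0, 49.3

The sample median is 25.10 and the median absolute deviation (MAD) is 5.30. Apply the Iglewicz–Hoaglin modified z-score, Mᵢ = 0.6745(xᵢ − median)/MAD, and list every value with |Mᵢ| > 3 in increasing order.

49.3, 52.1, 67.1

|Mᵢ| > 3 ⇔ |xᵢ − 25.10| > 3·5.30/0.6745 = 23.57.
So outliers lie outside [1.53, 48.67].
49.3: M = 3.08 → outlier.
52.1: M = 3.44 → outlier.
67.1: M = 5.35 → outlier.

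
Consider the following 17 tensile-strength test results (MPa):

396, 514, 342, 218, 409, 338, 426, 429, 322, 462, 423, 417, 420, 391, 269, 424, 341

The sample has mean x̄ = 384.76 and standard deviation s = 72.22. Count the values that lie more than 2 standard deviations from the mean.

Cutoffs: x̄ ± 2s = [240.32, 529.20].
Outside the cutoffs: 218.

1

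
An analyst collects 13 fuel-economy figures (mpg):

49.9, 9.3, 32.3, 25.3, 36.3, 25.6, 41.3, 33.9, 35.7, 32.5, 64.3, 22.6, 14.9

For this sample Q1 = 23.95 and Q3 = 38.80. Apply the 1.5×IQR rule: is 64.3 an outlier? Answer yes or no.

IQR = Q3 − Q1 = 38.80 − 23.95 = 14.85.
Lower fence = Q1 − 1.5·IQR = 23.95 − 22.275 = 1.675.
Upper fence = Q3 + 1.5·IQR = 38.80 + 22.275 = 61.075.
64.3 lies above the upper fence.

yes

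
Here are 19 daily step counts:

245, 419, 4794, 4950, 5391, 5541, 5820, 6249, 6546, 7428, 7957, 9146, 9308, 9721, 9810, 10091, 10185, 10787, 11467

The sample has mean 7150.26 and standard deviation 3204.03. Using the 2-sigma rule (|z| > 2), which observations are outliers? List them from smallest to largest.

245, 419

Cutoffs at x̄ ± 2s: 7150.26 ± 2·3204.03 = [742.20, 13558.32].
245: z = -2.16, |z| > 2 → outlier.
419: z = -2.10, |z| > 2 → outlier.
Every other value lies within [742.20, 13558.32].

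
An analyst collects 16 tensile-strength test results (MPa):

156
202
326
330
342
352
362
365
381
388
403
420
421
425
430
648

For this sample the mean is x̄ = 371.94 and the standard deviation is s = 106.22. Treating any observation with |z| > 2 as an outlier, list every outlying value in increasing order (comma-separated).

Cutoffs at x̄ ± 2s: 371.94 ± 2·106.22 = [159.50, 584.38].
156: z = -2.03, |z| > 2 → outlier.
648: z = 2.60, |z| > 2 → outlier.
Every other value lies within [159.50, 584.38].

156, 648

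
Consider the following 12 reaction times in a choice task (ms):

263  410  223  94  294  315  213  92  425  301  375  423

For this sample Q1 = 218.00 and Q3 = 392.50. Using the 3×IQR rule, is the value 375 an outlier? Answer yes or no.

no

IQR = Q3 − Q1 = 392.50 − 218.00 = 174.50.
Lower fence = Q1 − 3·IQR = 218.00 − 523.50 = -305.50.
Upper fence = Q3 + 3·IQR = 392.50 + 523.50 = 916.00.
375 lies within [-305.50, 916.00].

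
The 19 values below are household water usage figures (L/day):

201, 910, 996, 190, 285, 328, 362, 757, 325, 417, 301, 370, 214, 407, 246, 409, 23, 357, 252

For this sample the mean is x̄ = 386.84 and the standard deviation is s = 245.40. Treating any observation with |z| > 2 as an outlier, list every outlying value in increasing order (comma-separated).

910, 996

Cutoffs at x̄ ± 2s: 386.84 ± 2·245.40 = [-103.96, 877.64].
910: z = 2.13, |z| > 2 → outlier.
996: z = 2.48, |z| > 2 → outlier.
Every other value lies within [-103.96, 877.64].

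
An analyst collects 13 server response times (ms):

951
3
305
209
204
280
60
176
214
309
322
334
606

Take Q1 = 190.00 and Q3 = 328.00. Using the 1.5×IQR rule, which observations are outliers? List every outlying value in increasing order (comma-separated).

IQR = Q3 − Q1 = 328.00 − 190.00 = 138.00.
Lower fence = Q1 − 1.5·IQR = 190.00 − 207.00 = -17.00.
Upper fence = Q3 + 1.5·IQR = 328.00 + 207.00 = 535.00.
606 > 535.00 → outlier.
951 > 535.00 → outlier.
All remaining values lie within [-17.00, 535.00].

606, 951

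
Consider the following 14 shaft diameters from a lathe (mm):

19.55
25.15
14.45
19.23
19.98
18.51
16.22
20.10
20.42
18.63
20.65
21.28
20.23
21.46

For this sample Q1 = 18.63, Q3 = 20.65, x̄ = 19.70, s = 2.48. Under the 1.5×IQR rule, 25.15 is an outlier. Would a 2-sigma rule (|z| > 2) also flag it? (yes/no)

z = (25.15 − 19.70) / 2.48 = 2.20.
|z| = 2.20 > 2.

yes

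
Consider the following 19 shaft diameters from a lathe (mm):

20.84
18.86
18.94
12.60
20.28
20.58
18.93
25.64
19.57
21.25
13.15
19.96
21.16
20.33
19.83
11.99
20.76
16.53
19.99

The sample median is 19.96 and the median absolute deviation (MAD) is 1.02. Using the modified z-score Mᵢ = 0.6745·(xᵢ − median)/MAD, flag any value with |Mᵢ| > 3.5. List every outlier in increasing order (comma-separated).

11.99, 12.60, 13.15, 25.64

|Mᵢ| > 3.5 ⇔ |xᵢ − 19.96| > 3.5·1.02/0.6745 = 5.29.
So outliers lie outside [14.67, 25.25].
11.99: M = -5.27 → outlier.
12.60: M = -4.87 → outlier.
13.15: M = -4.50 → outlier.
25.64: M = 3.76 → outlier.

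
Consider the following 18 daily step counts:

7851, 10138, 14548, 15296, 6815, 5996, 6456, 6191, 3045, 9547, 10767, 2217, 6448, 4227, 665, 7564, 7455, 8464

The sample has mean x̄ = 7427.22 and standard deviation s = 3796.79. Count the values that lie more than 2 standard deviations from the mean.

1

Cutoffs: x̄ ± 2s = [-166.36, 15020.80].
Outside the cutoffs: 15296.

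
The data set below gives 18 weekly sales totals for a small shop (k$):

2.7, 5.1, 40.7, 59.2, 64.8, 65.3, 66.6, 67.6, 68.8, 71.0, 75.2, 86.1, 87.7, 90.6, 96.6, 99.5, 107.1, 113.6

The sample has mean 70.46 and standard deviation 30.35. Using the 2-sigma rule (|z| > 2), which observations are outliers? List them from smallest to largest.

2.7, 5.1

Cutoffs at x̄ ± 2s: 70.46 ± 2·30.35 = [9.76, 131.16].
2.7: z = -2.23, |z| > 2 → outlier.
5.1: z = -2.15, |z| > 2 → outlier.
Every other value lies within [9.76, 131.16].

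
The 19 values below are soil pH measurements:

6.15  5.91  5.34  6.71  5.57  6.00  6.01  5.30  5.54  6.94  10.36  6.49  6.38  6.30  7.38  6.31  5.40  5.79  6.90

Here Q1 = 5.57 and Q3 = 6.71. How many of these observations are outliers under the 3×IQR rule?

1

IQR = 1.14; fences at 5.57 − 3.42 = 2.15 and 6.71 + 3.42 = 10.13.
Outside the cutoffs: 10.36.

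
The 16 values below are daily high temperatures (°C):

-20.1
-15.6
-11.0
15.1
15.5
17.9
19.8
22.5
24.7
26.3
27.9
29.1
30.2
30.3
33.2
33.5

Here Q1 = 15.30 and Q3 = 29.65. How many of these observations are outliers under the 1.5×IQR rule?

3

IQR = 14.35; fences at 15.30 − 21.525 = -6.225 and 29.65 + 21.525 = 51.175.
Outside the cutoffs: -20.1, -15.6, -11.0.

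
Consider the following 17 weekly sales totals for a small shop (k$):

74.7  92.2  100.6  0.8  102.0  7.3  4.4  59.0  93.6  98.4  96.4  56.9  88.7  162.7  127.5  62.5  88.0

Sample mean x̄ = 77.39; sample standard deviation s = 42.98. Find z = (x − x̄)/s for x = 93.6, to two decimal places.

z = (93.6 − 77.39) / 42.98 = 0.38.

0.38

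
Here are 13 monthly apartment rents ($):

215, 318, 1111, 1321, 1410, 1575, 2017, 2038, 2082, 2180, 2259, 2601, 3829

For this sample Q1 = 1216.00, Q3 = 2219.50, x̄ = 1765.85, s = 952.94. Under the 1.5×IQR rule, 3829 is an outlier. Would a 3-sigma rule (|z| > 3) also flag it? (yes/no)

z = (3829 − 1765.85) / 952.94 = 2.17.
|z| = 2.17 ≤ 3.

no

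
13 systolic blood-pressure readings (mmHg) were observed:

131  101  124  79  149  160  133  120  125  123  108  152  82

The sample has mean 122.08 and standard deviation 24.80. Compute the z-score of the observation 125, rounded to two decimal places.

0.12

z = (125 − 122.08) / 24.80 = 0.12.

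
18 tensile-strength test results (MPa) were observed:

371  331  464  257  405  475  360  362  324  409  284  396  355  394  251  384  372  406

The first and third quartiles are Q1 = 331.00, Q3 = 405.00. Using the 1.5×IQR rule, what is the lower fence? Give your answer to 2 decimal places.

IQR = Q3 − Q1 = 405.00 − 331.00 = 74.00.
Lower fence = Q1 − 1.5·IQR = 331.00 − 111.00 = 220.00.
Upper fence = Q3 + 1.5·IQR = 405.00 + 111.00 = 516.00.

220.00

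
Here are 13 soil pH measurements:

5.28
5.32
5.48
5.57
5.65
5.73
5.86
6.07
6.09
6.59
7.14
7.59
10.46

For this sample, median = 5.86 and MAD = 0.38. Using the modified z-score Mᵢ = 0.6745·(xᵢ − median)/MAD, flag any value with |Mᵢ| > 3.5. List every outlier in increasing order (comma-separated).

|Mᵢ| > 3.5 ⇔ |xᵢ − 5.86| > 3.5·0.38/0.6745 = 1.97.
So outliers lie outside [3.89, 7.83].
10.46: M = 8.17 → outlier.

10.46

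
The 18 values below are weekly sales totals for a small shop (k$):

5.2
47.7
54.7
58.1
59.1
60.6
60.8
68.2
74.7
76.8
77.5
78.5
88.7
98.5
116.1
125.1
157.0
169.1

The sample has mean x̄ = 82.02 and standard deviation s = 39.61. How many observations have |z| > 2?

Cutoffs: x̄ ± 2s = [2.80, 161.24].
Outside the cutoffs: 169.1.

1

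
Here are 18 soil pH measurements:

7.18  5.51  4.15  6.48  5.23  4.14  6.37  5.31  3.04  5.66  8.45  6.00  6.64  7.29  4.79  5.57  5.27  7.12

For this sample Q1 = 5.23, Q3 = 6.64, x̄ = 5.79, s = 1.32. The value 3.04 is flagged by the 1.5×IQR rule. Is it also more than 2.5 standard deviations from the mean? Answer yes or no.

no

z = (3.04 − 5.79) / 1.32 = -2.08.
|z| = 2.08 ≤ 2.5.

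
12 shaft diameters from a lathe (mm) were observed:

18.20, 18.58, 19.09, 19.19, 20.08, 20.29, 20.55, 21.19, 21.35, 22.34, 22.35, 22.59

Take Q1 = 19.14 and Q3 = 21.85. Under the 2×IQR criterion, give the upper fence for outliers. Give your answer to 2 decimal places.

27.27

IQR = Q3 − Q1 = 21.85 − 19.14 = 2.71.
Lower fence = Q1 − 2·IQR = 19.14 − 5.42 = 13.72.
Upper fence = Q3 + 2·IQR = 21.85 + 5.42 = 27.27.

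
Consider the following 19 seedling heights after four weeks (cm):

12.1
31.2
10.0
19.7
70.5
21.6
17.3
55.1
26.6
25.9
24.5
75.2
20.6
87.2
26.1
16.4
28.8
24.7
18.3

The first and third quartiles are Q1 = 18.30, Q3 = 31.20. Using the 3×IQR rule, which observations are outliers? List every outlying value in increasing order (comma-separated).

70.5, 75.2, 87.2

IQR = Q3 − Q1 = 31.20 − 18.30 = 12.90.
Lower fence = Q1 − 3·IQR = 18.30 − 38.70 = -20.40.
Upper fence = Q3 + 3·IQR = 31.20 + 38.70 = 69.90.
70.5 > 69.90 → outlier.
75.2 > 69.90 → outlier.
87.2 > 69.90 → outlier.
All remaining values lie within [-20.40, 69.90].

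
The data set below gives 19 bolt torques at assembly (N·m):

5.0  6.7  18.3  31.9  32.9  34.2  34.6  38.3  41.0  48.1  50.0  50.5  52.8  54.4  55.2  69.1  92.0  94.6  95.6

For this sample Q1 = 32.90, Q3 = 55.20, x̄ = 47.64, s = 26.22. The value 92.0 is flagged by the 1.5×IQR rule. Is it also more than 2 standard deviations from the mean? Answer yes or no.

no

z = (92.0 − 47.64) / 26.22 = 1.69.
|z| = 1.69 ≤ 2.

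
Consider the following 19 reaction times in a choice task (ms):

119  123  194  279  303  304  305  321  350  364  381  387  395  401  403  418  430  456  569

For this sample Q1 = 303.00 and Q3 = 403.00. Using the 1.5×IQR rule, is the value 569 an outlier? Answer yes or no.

yes

IQR = Q3 − Q1 = 403.00 − 303.00 = 100.00.
Lower fence = Q1 − 1.5·IQR = 303.00 − 150.00 = 153.00.
Upper fence = Q3 + 1.5·IQR = 403.00 + 150.00 = 553.00.
569 lies above the upper fence.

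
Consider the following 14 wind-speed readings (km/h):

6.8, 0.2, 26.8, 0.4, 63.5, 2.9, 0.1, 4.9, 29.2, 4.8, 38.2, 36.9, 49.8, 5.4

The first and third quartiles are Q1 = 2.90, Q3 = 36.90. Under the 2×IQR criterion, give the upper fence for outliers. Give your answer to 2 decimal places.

IQR = Q3 − Q1 = 36.90 − 2.90 = 34.00.
Lower fence = Q1 − 2·IQR = 2.90 − 68.00 = -65.10.
Upper fence = Q3 + 2·IQR = 36.90 + 68.00 = 104.90.

104.90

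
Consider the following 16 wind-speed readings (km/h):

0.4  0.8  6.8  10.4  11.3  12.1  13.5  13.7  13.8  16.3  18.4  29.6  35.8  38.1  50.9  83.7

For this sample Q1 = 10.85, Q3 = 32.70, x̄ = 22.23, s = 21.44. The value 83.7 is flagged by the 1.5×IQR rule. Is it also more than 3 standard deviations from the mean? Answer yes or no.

z = (83.7 − 22.23) / 21.44 = 2.87.
|z| = 2.87 ≤ 3.

no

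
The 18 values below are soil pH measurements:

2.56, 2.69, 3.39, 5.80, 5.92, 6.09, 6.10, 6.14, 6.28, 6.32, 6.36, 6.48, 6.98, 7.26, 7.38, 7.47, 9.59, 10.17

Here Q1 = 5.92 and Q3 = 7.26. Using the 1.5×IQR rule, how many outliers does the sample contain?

IQR = 1.34; fences at 5.92 − 2.01 = 3.91 and 7.26 + 2.01 = 9.27.
Outside the cutoffs: 2.56, 2.69, 3.39, 9.59, 10.17.

5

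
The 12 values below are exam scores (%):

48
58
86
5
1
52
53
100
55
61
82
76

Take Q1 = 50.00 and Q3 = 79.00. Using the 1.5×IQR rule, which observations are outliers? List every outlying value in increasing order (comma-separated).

IQR = Q3 − Q1 = 79.00 − 50.00 = 29.00.
Lower fence = Q1 − 1.5·IQR = 50.00 − 43.50 = 6.50.
Upper fence = Q3 + 1.5·IQR = 79.00 + 43.50 = 122.50.
1 < 6.50 → outlier.
5 < 6.50 → outlier.
All remaining values lie within [6.50, 122.50].

1, 5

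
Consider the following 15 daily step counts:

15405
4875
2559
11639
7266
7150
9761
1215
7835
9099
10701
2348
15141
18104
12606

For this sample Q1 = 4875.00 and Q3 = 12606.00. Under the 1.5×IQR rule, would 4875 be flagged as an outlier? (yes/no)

IQR = Q3 − Q1 = 12606.00 − 4875.00 = 7731.00.
Lower fence = Q1 − 1.5·IQR = 4875.00 − 11596.50 = -6721.50.
Upper fence = Q3 + 1.5·IQR = 12606.00 + 11596.50 = 24202.50.
4875 lies within [-6721.50, 24202.50].

no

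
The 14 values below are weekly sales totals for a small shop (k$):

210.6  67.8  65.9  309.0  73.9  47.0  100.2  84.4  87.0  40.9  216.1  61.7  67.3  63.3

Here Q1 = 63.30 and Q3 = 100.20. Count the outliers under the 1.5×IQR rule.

IQR = 36.90; fences at 63.30 − 55.35 = 7.95 and 100.20 + 55.35 = 155.55.
Outside the cutoffs: 210.6, 216.1, 309.0.

3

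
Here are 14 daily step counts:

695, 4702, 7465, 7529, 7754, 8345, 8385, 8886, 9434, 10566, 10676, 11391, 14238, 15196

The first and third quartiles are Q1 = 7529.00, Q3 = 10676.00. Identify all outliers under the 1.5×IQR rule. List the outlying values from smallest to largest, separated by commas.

695

IQR = Q3 − Q1 = 10676.00 − 7529.00 = 3147.00.
Lower fence = Q1 − 1.5·IQR = 7529.00 − 4720.50 = 2808.50.
Upper fence = Q3 + 1.5·IQR = 10676.00 + 4720.50 = 15396.50.
695 < 2808.50 → outlier.
All remaining values lie within [2808.50, 15396.50].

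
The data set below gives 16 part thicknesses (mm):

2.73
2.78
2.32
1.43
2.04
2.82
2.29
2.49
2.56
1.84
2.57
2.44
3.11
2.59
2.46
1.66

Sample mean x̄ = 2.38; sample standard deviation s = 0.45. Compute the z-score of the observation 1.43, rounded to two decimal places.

z = (1.43 − 2.38) / 0.45 = -2.11.

-2.11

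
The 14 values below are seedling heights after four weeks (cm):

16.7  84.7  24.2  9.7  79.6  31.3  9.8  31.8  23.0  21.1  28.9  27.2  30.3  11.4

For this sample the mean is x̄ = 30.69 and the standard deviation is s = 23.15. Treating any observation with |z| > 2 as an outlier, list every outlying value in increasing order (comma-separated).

Cutoffs at x̄ ± 2s: 30.69 ± 2·23.15 = [-15.61, 76.99].
79.6: z = 2.11, |z| > 2 → outlier.
84.7: z = 2.33, |z| > 2 → outlier.
Every other value lies within [-15.61, 76.99].

79.6, 84.7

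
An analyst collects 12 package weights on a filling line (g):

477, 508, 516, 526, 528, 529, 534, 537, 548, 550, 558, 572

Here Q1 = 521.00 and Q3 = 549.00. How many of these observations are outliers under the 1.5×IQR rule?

IQR = 28.00; fences at 521.00 − 42.00 = 479.00 and 549.00 + 42.00 = 591.00.
Outside the cutoffs: 477.

1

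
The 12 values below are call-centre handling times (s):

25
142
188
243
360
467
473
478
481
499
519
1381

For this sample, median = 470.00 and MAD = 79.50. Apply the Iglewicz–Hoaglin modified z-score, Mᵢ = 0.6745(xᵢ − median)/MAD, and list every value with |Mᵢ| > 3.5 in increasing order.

25, 1381

|Mᵢ| > 3.5 ⇔ |xᵢ − 470.00| > 3.5·79.50/0.6745 = 412.53.
So outliers lie outside [57.47, 882.53].
25: M = -3.78 → outlier.
1381: M = 7.73 → outlier.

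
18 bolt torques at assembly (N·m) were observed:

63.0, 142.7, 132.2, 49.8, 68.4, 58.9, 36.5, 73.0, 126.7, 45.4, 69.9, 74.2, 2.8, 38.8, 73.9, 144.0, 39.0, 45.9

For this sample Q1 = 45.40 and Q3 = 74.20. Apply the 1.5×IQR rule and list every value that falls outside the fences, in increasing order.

126.7, 132.2, 142.7, 144.0

IQR = Q3 − Q1 = 74.20 − 45.40 = 28.80.
Lower fence = Q1 − 1.5·IQR = 45.40 − 43.20 = 2.20.
Upper fence = Q3 + 1.5·IQR = 74.20 + 43.20 = 117.40.
126.7 > 117.40 → outlier.
132.2 > 117.40 → outlier.
142.7 > 117.40 → outlier.
144.0 > 117.40 → outlier.
All remaining values lie within [2.20, 117.40].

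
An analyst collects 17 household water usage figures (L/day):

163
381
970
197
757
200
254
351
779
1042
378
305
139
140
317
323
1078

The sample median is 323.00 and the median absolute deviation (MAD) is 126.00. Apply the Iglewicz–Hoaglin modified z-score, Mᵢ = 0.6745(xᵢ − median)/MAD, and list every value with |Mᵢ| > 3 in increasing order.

|Mᵢ| > 3 ⇔ |xᵢ − 323.00| > 3·126.00/0.6745 = 560.42.
So outliers lie outside [-237.42, 883.42].
970: M = 3.46 → outlier.
1042: M = 3.85 → outlier.
1078: M = 4.04 → outlier.

970, 1042, 1078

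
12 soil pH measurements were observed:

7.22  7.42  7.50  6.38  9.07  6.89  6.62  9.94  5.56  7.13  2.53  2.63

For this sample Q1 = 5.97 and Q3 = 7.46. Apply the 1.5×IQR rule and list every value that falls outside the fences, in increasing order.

2.53, 2.63, 9.94

IQR = Q3 − Q1 = 7.46 − 5.97 = 1.49.
Lower fence = Q1 − 1.5·IQR = 5.97 − 2.235 = 3.735.
Upper fence = Q3 + 1.5·IQR = 7.46 + 2.235 = 9.695.
2.53 < 3.735 → outlier.
2.63 < 3.735 → outlier.
9.94 > 9.695 → outlier.
All remaining values lie within [3.735, 9.695].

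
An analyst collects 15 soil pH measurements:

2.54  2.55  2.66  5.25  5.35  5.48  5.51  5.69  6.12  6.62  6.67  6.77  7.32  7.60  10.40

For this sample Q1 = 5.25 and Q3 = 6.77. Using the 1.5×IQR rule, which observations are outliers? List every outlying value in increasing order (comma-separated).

IQR = Q3 − Q1 = 6.77 − 5.25 = 1.52.
Lower fence = Q1 − 1.5·IQR = 5.25 − 2.28 = 2.97.
Upper fence = Q3 + 1.5·IQR = 6.77 + 2.28 = 9.05.
2.54 < 2.97 → outlier.
2.55 < 2.97 → outlier.
2.66 < 2.97 → outlier.
10.40 > 9.05 → outlier.
All remaining values lie within [2.97, 9.05].

2.54, 2.55, 2.66, 10.40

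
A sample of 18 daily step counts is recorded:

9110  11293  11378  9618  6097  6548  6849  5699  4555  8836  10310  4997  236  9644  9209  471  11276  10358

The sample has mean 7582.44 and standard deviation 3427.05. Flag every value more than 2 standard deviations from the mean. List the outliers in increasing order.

236, 471

Cutoffs at x̄ ± 2s: 7582.44 ± 2·3427.05 = [728.34, 14436.54].
236: z = -2.14, |z| > 2 → outlier.
471: z = -2.08, |z| > 2 → outlier.
Every other value lies within [728.34, 14436.54].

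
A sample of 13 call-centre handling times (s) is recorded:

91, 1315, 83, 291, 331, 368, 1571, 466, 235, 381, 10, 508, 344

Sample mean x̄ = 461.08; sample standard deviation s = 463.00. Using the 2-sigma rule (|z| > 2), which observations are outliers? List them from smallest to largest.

1571

Cutoffs at x̄ ± 2s: 461.08 ± 2·463.00 = [-464.92, 1387.08].
1571: z = 2.40, |z| > 2 → outlier.
Every other value lies within [-464.92, 1387.08].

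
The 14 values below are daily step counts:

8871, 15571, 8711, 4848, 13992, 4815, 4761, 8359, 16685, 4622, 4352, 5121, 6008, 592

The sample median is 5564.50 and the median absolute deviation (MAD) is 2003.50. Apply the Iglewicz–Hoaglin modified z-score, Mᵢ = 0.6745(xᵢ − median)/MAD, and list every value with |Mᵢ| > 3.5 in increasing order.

|Mᵢ| > 3.5 ⇔ |xᵢ − 5564.50| > 3.5·2003.50/0.6745 = 10396.22.
So outliers lie outside [-4831.72, 15960.72].
16685: M = 3.74 → outlier.

16685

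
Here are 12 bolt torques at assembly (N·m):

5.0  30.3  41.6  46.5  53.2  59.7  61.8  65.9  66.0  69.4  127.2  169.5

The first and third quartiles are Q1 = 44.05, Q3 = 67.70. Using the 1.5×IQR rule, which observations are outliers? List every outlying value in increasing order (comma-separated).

IQR = Q3 − Q1 = 67.70 − 44.05 = 23.65.
Lower fence = Q1 − 1.5·IQR = 44.05 − 35.475 = 8.575.
Upper fence = Q3 + 1.5·IQR = 67.70 + 35.475 = 103.175.
5.0 < 8.575 → outlier.
127.2 > 103.175 → outlier.
169.5 > 103.175 → outlier.
All remaining values lie within [8.575, 103.175].

5.0, 127.2, 169.5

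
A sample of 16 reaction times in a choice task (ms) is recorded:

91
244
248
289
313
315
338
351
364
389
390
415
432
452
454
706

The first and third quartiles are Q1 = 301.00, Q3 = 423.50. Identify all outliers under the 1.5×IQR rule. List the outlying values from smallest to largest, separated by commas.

IQR = Q3 − Q1 = 423.50 − 301.00 = 122.50.
Lower fence = Q1 − 1.5·IQR = 301.00 − 183.75 = 117.25.
Upper fence = Q3 + 1.5·IQR = 423.50 + 183.75 = 607.25.
91 < 117.25 → outlier.
706 > 607.25 → outlier.
All remaining values lie within [117.25, 607.25].

91, 706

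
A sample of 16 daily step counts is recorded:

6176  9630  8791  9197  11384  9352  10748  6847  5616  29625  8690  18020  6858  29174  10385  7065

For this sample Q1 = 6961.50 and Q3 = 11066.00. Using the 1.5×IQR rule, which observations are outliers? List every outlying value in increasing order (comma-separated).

IQR = Q3 − Q1 = 11066.00 − 6961.50 = 4104.50.
Lower fence = Q1 − 1.5·IQR = 6961.50 − 6156.75 = 804.75.
Upper fence = Q3 + 1.5·IQR = 11066.00 + 6156.75 = 17222.75.
18020 > 17222.75 → outlier.
29174 > 17222.75 → outlier.
29625 > 17222.75 → outlier.
All remaining values lie within [804.75, 17222.75].

18020, 29174, 29625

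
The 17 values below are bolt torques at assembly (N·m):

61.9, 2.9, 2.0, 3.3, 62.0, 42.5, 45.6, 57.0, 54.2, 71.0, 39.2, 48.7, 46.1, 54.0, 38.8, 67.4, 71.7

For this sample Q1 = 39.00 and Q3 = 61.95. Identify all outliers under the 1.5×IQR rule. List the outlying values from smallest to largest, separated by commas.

2.0, 2.9, 3.3

IQR = Q3 − Q1 = 61.95 − 39.00 = 22.95.
Lower fence = Q1 − 1.5·IQR = 39.00 − 34.425 = 4.575.
Upper fence = Q3 + 1.5·IQR = 61.95 + 34.425 = 96.375.
2.0 < 4.575 → outlier.
2.9 < 4.575 → outlier.
3.3 < 4.575 → outlier.
All remaining values lie within [4.575, 96.375].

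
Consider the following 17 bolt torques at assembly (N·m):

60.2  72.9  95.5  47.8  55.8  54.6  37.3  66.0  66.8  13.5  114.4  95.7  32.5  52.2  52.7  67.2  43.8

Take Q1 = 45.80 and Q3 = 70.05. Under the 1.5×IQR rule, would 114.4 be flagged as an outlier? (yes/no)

IQR = Q3 − Q1 = 70.05 − 45.80 = 24.25.
Lower fence = Q1 − 1.5·IQR = 45.80 − 36.375 = 9.425.
Upper fence = Q3 + 1.5·IQR = 70.05 + 36.375 = 106.425.
114.4 lies above the upper fence.

yes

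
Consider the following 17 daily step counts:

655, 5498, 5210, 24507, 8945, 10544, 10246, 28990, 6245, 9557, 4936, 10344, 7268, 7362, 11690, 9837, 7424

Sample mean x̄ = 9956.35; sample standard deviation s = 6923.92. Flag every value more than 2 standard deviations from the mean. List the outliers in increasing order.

24507, 28990

Cutoffs at x̄ ± 2s: 9956.35 ± 2·6923.92 = [-3891.49, 23804.19].
24507: z = 2.10, |z| > 2 → outlier.
28990: z = 2.75, |z| > 2 → outlier.
Every other value lies within [-3891.49, 23804.19].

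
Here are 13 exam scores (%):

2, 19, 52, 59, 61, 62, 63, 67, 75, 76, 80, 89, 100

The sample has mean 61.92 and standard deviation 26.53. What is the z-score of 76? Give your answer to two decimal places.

z = (76 − 61.92) / 26.53 = 0.53.

0.53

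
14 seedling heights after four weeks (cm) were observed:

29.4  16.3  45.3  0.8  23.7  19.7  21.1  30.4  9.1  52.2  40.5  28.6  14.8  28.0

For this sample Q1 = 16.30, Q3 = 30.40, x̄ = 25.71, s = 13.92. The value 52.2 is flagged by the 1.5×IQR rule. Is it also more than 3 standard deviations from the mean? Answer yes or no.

z = (52.2 − 25.71) / 13.92 = 1.90.
|z| = 1.90 ≤ 3.

no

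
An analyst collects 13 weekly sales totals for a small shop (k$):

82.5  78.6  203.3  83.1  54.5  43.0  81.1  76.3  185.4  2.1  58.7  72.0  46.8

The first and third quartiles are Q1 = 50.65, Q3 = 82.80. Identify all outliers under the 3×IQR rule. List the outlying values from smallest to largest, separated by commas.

IQR = Q3 − Q1 = 82.80 − 50.65 = 32.15.
Lower fence = Q1 − 3·IQR = 50.65 − 96.45 = -45.80.
Upper fence = Q3 + 3·IQR = 82.80 + 96.45 = 179.25.
185.4 > 179.25 → outlier.
203.3 > 179.25 → outlier.
All remaining values lie within [-45.80, 179.25].

185.4, 203.3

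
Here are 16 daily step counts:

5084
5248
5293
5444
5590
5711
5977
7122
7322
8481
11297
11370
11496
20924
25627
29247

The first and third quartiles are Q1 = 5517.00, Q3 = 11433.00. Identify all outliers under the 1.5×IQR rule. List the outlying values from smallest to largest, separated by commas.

20924, 25627, 29247

IQR = Q3 − Q1 = 11433.00 − 5517.00 = 5916.00.
Lower fence = Q1 − 1.5·IQR = 5517.00 − 8874.00 = -3357.00.
Upper fence = Q3 + 1.5·IQR = 11433.00 + 8874.00 = 20307.00.
20924 > 20307.00 → outlier.
25627 > 20307.00 → outlier.
29247 > 20307.00 → outlier.
All remaining values lie within [-3357.00, 20307.00].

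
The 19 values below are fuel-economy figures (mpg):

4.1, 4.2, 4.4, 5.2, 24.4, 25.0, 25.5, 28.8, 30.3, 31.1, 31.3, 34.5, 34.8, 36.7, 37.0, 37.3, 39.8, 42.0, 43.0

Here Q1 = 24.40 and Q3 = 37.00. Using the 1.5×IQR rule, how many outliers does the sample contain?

IQR = 12.60; fences at 24.40 − 18.90 = 5.50 and 37.00 + 18.90 = 55.90.
Outside the cutoffs: 4.1, 4.2, 4.4, 5.2.

4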